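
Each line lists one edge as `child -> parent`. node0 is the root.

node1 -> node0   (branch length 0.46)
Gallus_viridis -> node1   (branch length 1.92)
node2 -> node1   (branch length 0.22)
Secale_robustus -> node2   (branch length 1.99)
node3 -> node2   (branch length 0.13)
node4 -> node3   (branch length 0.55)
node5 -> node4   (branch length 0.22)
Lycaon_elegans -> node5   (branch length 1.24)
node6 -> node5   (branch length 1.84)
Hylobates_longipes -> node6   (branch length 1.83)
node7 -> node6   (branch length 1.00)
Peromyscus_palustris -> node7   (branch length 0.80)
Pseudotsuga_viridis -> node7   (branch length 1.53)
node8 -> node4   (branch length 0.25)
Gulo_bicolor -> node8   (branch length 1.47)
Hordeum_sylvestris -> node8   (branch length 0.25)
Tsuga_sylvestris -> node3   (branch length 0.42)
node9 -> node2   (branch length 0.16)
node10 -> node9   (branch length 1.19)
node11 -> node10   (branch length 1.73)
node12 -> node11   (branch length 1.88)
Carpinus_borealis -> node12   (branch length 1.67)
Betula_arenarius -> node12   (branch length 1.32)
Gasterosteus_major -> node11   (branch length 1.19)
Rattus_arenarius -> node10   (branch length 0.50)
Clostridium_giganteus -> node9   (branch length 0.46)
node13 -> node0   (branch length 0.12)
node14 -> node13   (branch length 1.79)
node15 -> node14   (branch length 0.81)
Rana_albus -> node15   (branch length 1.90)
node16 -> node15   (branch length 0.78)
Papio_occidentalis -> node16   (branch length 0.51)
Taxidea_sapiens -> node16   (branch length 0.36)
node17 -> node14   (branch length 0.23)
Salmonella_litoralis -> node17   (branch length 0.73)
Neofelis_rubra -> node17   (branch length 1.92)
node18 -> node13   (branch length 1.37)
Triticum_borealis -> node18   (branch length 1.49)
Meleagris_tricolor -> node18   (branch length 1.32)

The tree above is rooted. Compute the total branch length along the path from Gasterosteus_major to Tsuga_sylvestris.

The path runs Gasterosteus_major → … → MRCA → … → Tsuga_sylvestris; the MRCA is the node subtending (Secale_robustus,(((Lycaon_elegans,(Hylobates_longipes,(Peromyscus_palustris,Pseudotsuga_viridis))),(Gulo_bicolor,Hordeum_sylvestris)),Tsuga_sylvestris),((((Carpinus_borealis,Betula_arenarius),Gasterosteus_major),Rattus_arenarius),Clostridium_giganteus)).
Branch lengths along that path: 1.19 + 1.73 + 1.19 + 0.16 + 0.13 + 0.42 = 4.82.

4.82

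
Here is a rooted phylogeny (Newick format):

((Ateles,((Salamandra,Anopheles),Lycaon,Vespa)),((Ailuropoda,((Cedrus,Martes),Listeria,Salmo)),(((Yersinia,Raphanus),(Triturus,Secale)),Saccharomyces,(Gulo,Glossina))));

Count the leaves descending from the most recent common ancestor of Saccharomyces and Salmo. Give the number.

12

The MRCA of Saccharomyces and Salmo is the node subtending ((Ailuropoda,((Cedrus,Martes),Listeria,Salmo)),(((Yersinia,Raphanus),(Triturus,Secale)),Saccharomyces,(Gulo,Glossina))).
That clade contains 12 terminal taxa: Ailuropoda, Cedrus, Glossina, Gulo, Listeria, Martes, Raphanus, Saccharomyces, Salmo, Secale, Triturus, Yersinia.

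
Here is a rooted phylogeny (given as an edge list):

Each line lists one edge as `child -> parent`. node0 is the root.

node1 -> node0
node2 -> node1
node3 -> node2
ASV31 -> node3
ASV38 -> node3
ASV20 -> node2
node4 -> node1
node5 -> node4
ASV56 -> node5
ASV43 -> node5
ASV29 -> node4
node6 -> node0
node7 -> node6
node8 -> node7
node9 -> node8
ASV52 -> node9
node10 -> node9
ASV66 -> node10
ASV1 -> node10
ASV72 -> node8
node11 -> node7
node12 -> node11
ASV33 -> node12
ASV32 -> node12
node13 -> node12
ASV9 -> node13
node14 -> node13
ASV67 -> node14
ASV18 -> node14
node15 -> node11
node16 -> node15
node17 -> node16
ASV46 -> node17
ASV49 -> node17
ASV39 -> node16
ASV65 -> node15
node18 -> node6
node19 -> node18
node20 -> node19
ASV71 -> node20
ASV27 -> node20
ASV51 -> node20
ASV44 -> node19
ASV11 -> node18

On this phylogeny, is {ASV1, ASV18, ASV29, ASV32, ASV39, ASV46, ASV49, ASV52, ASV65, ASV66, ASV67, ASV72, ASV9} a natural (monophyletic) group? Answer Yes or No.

The MRCA of the listed taxa is the root, so the smallest clade containing them is the whole tree.
That clade also contains ASV11, ASV20, ASV27, ASV31, ASV33, ASV38, ASV43, ASV44, ASV51, ASV56, ASV71, which are not in the proposed group, so the group is not monophyletic.

No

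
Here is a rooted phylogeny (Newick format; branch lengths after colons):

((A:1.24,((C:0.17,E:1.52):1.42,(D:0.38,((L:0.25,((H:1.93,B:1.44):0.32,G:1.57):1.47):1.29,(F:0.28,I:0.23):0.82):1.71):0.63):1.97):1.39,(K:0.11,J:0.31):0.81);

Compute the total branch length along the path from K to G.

The path runs K → … → MRCA → … → G; the MRCA is the root of the tree.
Branch lengths along that path: 0.11 + 0.81 + 1.39 + 1.97 + 0.63 + 1.71 + 1.29 + 1.47 + 1.57 = 10.95.

10.95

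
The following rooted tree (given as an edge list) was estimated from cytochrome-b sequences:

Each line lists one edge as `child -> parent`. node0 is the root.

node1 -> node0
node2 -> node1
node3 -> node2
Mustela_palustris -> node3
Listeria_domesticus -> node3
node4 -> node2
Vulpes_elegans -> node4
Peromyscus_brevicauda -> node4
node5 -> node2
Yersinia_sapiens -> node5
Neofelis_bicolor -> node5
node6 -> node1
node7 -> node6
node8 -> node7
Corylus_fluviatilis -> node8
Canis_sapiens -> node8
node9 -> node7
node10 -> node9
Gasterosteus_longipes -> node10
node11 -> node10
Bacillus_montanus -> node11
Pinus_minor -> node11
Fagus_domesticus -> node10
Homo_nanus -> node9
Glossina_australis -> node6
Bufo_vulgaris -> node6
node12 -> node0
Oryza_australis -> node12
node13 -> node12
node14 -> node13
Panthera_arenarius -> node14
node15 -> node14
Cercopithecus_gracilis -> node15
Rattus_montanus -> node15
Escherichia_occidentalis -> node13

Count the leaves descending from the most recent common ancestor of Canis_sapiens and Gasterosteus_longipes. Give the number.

7

The MRCA of Canis_sapiens and Gasterosteus_longipes is the node subtending ((Corylus_fluviatilis,Canis_sapiens),((Gasterosteus_longipes,(Bacillus_montanus,Pinus_minor),Fagus_domesticus),Homo_nanus)).
That clade contains 7 terminal taxa: Bacillus_montanus, Canis_sapiens, Corylus_fluviatilis, Fagus_domesticus, Gasterosteus_longipes, Homo_nanus, Pinus_minor.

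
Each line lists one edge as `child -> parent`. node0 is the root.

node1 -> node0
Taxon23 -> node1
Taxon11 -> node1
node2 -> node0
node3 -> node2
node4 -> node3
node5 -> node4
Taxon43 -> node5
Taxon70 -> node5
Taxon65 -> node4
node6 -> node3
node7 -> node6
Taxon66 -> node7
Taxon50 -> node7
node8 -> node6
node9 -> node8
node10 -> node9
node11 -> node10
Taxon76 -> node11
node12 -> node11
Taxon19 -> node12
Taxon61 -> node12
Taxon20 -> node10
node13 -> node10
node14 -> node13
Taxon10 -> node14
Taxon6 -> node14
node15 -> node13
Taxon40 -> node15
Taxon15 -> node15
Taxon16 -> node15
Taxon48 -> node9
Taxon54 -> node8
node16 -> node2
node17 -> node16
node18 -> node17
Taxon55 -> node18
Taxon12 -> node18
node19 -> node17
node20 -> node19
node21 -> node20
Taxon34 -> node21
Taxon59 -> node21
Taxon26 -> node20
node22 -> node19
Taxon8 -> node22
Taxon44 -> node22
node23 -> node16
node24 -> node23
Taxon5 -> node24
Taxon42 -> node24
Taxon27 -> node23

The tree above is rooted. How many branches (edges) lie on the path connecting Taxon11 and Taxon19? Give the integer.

The MRCA of Taxon11 and Taxon19 is the root of the tree.
From Taxon11 up to that node: 2 branches. From Taxon19 up to the same node: 9 branches. Total: 2 + 9 = 11.

11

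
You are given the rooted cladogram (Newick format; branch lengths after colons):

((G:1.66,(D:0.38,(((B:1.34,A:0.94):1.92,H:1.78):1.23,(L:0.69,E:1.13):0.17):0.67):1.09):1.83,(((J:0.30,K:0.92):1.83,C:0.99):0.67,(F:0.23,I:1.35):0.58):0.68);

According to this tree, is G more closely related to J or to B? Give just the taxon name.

The MRCA of G and B subtends (G,(D,(((B,A),H),(L,E)))) (7 taxa).
The MRCA of G and J is the root, subtending the entire tree (12 taxa).
The first is nested inside the second, so G shares a more recent common ancestor with B.

B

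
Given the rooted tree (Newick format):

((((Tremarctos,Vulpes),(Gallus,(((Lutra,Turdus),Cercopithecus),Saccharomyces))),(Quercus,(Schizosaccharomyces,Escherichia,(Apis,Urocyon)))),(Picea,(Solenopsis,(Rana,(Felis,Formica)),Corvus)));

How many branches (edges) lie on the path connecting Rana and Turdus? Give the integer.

The MRCA of Rana and Turdus is the root of the tree.
From Rana up to that node: 4 branches. From Turdus up to the same node: 7 branches. Total: 4 + 7 = 11.

11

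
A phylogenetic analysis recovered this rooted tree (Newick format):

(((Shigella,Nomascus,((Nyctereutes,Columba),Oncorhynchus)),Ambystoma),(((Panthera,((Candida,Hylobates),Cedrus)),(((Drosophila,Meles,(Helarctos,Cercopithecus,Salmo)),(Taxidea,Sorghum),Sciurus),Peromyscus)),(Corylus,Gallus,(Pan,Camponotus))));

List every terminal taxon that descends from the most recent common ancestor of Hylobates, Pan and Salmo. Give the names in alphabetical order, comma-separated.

Tracing Hylobates: it sits inside (Candida,Hylobates).
Tracing Pan: it sits inside (Pan,Camponotus).
Tracing Salmo: it sits inside (Helarctos,Cercopithecus,Salmo).
The smallest clade enclosing all 3 is (((Panthera,((Candida,Hylobates),Cedrus)),(((Drosophila,Meles,(Helarctos,Cercopithecus,Salmo)),(Taxidea,Sorghum),Sciurus),Peromyscus)),(Corylus,Gallus,(Pan,Camponotus))); the answer is its 17 terminal taxa in alphabetical order.

Camponotus, Candida, Cedrus, Cercopithecus, Corylus, Drosophila, Gallus, Helarctos, Hylobates, Meles, Pan, Panthera, Peromyscus, Salmo, Sciurus, Sorghum, Taxidea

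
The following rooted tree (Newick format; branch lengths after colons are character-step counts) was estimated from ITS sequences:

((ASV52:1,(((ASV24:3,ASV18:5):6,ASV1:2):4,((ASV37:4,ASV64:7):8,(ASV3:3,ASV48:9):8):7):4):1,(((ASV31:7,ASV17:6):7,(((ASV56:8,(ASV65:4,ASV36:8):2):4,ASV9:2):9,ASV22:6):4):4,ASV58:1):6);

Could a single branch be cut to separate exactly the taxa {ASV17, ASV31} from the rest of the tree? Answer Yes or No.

The most recent common ancestor of these taxa subtends (ASV31,ASV17).
That clade has exactly 2 tips — every listed taxon and nothing else — so the group is monophyletic.

Yes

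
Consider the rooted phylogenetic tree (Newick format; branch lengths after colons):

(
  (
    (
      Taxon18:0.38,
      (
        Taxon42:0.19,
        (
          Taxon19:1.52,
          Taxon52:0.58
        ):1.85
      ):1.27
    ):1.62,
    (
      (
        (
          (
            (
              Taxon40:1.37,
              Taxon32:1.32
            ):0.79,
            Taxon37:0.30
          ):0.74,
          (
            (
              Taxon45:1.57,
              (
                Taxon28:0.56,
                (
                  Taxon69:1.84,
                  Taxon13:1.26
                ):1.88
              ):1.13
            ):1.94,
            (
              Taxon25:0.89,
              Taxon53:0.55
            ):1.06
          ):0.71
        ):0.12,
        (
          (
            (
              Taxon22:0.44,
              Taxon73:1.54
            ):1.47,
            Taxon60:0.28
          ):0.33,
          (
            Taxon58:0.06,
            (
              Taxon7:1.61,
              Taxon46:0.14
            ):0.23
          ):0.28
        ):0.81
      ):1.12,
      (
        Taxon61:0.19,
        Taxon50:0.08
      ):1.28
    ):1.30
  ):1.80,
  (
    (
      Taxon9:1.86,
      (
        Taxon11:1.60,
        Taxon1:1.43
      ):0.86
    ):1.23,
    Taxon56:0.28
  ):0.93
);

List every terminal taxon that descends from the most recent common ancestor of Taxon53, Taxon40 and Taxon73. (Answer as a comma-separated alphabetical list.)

Tracing Taxon53: it sits inside (Taxon25,Taxon53).
Tracing Taxon40: it sits inside (Taxon40,Taxon32).
Tracing Taxon73: it sits inside (Taxon22,Taxon73).
The smallest clade enclosing all 3 is ((((Taxon40,Taxon32),Taxon37),((Taxon45,(Taxon28,(Taxon69,Taxon13))),(Taxon25,Taxon53))),(((Taxon22,Taxon73),Taxon60),(Taxon58,(Taxon7,Taxon46)))); the answer is its 15 terminal taxa in alphabetical order.

Taxon13, Taxon22, Taxon25, Taxon28, Taxon32, Taxon37, Taxon40, Taxon45, Taxon46, Taxon53, Taxon58, Taxon60, Taxon69, Taxon7, Taxon73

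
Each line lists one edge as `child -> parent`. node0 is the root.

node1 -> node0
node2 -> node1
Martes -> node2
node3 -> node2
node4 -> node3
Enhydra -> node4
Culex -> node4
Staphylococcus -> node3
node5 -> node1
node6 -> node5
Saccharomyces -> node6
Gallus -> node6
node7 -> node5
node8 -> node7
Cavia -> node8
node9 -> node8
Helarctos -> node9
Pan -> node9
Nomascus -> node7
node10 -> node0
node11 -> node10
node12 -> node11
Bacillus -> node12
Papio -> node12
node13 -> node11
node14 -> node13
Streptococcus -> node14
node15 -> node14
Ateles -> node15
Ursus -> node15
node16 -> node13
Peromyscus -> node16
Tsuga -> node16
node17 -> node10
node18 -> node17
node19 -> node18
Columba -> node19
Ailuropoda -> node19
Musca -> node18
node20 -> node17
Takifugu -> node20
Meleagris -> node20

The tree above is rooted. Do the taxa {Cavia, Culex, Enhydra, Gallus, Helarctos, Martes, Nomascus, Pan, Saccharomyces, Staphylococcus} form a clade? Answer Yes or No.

The most recent common ancestor of these taxa subtends ((Martes,((Enhydra,Culex),Staphylococcus)),((Saccharomyces,Gallus),((Cavia,(Helarctos,Pan)),Nomascus))).
That clade has exactly 10 tips — every listed taxon and nothing else — so the group is monophyletic.

Yes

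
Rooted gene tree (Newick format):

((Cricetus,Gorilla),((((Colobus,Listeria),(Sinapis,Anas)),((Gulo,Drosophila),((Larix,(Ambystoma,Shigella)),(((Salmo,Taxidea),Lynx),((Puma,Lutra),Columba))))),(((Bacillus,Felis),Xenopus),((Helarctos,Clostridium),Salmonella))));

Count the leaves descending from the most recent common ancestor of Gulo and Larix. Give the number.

11

The MRCA of Gulo and Larix is the node subtending ((Gulo,Drosophila),((Larix,(Ambystoma,Shigella)),(((Salmo,Taxidea),Lynx),((Puma,Lutra),Columba)))).
That clade contains 11 terminal taxa: Ambystoma, Columba, Drosophila, Gulo, Larix, Lutra, Lynx, Puma, Salmo, Shigella, Taxidea.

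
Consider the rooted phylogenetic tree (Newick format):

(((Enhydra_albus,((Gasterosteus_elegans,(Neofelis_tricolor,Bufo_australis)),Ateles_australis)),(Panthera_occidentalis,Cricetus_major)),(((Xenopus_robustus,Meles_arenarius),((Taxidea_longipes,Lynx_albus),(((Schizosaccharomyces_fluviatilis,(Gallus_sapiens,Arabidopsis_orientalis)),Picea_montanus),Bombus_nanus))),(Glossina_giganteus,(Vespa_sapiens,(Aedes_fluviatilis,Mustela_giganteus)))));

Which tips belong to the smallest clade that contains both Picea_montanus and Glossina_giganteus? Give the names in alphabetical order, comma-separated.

Aedes_fluviatilis, Arabidopsis_orientalis, Bombus_nanus, Gallus_sapiens, Glossina_giganteus, Lynx_albus, Meles_arenarius, Mustela_giganteus, Picea_montanus, Schizosaccharomyces_fluviatilis, Taxidea_longipes, Vespa_sapiens, Xenopus_robustus

Tracing Picea_montanus: it sits inside ((Schizosaccharomyces_fluviatilis,(Gallus_sapiens,Arabidopsis_orientalis)),Picea_montanus).
Tracing Glossina_giganteus: it sits inside (Glossina_giganteus,(Vespa_sapiens,(Aedes_fluviatilis,Mustela_giganteus))).
The smallest clade enclosing both is (((Xenopus_robustus,Meles_arenarius),((Taxidea_longipes,Lynx_albus),(((Schizosaccharomyces_fluviatilis,(Gallus_sapiens,Arabidopsis_orientalis)),Picea_montanus),Bombus_nanus))),(Glossina_giganteus,(Vespa_sapiens,(Aedes_fluviatilis,Mustela_giganteus)))); the answer is its 13 terminal taxa in alphabetical order.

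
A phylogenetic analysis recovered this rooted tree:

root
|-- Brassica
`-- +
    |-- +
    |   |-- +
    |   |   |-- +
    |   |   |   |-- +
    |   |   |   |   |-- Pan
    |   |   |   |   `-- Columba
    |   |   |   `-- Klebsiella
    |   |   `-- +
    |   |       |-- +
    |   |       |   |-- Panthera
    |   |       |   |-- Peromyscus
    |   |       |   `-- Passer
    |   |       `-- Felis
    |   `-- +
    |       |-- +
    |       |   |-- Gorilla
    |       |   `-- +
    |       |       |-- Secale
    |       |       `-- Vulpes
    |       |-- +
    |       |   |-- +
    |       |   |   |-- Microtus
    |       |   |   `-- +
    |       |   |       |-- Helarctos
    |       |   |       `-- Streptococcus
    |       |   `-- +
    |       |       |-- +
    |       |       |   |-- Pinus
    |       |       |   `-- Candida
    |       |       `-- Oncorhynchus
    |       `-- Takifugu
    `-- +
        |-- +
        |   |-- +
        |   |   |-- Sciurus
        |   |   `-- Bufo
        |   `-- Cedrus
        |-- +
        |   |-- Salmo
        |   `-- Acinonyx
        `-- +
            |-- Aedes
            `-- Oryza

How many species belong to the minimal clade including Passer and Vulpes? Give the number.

17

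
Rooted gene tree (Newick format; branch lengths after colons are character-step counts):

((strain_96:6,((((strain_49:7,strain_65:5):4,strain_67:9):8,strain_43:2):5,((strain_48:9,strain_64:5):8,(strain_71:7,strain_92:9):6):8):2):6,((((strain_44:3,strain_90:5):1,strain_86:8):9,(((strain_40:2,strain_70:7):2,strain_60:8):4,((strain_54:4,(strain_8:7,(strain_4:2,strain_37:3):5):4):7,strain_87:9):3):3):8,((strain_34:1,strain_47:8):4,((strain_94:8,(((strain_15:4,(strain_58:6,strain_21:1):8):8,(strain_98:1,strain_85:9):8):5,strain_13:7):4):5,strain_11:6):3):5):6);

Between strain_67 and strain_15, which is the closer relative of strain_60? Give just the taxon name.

The MRCA of strain_60 and strain_15 subtends ((((strain_44,strain_90),strain_86),(((strain_40,strain_70),strain_60),((strain_54,(strain_8,(strain_4,strain_37))),strain_87))),((strain_34,strain_47),((strain_94,(((strain_15,(strain_58,strain_21)),(strain_98,strain_85)),strain_13)),strain_11))) (21 taxa).
The MRCA of strain_60 and strain_67 is the root, subtending the entire tree (30 taxa).
The first is nested inside the second, so strain_60 shares a more recent common ancestor with strain_15.

strain_15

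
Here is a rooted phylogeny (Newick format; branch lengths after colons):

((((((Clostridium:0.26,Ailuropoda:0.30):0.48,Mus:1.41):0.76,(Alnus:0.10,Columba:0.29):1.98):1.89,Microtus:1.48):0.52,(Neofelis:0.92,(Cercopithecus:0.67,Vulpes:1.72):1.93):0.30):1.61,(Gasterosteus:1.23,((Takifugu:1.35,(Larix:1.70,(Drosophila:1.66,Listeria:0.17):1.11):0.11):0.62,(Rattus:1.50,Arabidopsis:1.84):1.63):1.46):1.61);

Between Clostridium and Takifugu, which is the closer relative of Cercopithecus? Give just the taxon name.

The MRCA of Cercopithecus and Clostridium subtends (((((Clostridium,Ailuropoda),Mus),(Alnus,Columba)),Microtus),(Neofelis,(Cercopithecus,Vulpes))) (9 taxa).
The MRCA of Cercopithecus and Takifugu is the root, subtending the entire tree (16 taxa).
The first is nested inside the second, so Cercopithecus shares a more recent common ancestor with Clostridium.

Clostridium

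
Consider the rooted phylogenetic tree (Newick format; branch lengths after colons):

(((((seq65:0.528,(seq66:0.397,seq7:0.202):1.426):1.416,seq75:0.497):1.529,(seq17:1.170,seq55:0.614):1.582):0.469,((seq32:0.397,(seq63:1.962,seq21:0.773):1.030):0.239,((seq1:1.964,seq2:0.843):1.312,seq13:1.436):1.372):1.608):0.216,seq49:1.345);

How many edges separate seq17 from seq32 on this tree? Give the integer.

6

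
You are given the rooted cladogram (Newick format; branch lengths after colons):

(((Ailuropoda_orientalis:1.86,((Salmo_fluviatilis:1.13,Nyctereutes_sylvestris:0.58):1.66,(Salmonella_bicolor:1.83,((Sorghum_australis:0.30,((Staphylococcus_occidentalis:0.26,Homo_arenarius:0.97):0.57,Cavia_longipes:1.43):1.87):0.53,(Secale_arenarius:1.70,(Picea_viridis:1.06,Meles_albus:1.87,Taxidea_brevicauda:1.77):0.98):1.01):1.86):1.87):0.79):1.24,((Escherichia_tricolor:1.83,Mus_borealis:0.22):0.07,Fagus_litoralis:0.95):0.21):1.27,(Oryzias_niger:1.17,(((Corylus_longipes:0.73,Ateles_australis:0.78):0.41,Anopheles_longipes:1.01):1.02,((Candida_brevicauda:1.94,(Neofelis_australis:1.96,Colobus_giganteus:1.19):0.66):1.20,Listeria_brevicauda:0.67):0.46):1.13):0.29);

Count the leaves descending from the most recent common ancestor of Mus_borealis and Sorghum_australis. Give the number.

15

The MRCA of Mus_borealis and Sorghum_australis is the node subtending ((Ailuropoda_orientalis,((Salmo_fluviatilis,Nyctereutes_sylvestris),(Salmonella_bicolor,((Sorghum_australis,((Staphylococcus_occidentalis,Homo_arenarius),Cavia_longipes)),(Secale_arenarius,(Picea_viridis,Meles_albus,Taxidea_brevicauda)))))),((Escherichia_tricolor,Mus_borealis),Fagus_litoralis)).
That clade contains 15 terminal taxa: Ailuropoda_orientalis, Cavia_longipes, Escherichia_tricolor, Fagus_litoralis, Homo_arenarius, Meles_albus, Mus_borealis, Nyctereutes_sylvestris, Picea_viridis, Salmo_fluviatilis, Salmonella_bicolor, Secale_arenarius, Sorghum_australis, Staphylococcus_occidentalis, Taxidea_brevicauda.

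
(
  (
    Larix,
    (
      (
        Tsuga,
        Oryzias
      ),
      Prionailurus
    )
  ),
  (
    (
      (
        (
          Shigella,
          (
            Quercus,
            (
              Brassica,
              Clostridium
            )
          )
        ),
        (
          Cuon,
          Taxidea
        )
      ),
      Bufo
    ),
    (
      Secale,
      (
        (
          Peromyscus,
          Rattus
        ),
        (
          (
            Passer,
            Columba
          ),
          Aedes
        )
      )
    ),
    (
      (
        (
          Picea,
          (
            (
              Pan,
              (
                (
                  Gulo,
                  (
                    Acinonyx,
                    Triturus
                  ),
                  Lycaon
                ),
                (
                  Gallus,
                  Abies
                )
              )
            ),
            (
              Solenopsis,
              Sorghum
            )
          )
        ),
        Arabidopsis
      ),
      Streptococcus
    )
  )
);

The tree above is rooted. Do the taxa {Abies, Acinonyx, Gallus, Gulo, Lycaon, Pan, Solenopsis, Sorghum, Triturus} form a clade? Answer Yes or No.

Yes

The most recent common ancestor of these taxa subtends ((Pan,((Gulo,(Acinonyx,Triturus),Lycaon),(Gallus,Abies))),(Solenopsis,Sorghum)).
That clade has exactly 9 tips — every listed taxon and nothing else — so the group is monophyletic.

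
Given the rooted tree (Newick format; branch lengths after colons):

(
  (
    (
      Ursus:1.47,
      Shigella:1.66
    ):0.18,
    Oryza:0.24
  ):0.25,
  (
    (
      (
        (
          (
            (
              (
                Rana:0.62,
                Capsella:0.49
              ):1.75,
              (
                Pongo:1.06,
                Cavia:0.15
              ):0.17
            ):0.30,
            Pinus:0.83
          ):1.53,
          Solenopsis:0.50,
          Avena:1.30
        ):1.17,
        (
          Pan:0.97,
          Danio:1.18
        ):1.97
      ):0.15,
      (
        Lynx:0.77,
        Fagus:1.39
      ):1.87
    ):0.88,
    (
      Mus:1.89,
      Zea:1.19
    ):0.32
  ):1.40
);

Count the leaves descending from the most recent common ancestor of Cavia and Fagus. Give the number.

The MRCA of Cavia and Fagus is the node subtending ((((((Rana,Capsella),(Pongo,Cavia)),Pinus),Solenopsis,Avena),(Pan,Danio)),(Lynx,Fagus)).
That clade contains 11 terminal taxa: Avena, Capsella, Cavia, Danio, Fagus, Lynx, Pan, Pinus, Pongo, Rana, Solenopsis.

11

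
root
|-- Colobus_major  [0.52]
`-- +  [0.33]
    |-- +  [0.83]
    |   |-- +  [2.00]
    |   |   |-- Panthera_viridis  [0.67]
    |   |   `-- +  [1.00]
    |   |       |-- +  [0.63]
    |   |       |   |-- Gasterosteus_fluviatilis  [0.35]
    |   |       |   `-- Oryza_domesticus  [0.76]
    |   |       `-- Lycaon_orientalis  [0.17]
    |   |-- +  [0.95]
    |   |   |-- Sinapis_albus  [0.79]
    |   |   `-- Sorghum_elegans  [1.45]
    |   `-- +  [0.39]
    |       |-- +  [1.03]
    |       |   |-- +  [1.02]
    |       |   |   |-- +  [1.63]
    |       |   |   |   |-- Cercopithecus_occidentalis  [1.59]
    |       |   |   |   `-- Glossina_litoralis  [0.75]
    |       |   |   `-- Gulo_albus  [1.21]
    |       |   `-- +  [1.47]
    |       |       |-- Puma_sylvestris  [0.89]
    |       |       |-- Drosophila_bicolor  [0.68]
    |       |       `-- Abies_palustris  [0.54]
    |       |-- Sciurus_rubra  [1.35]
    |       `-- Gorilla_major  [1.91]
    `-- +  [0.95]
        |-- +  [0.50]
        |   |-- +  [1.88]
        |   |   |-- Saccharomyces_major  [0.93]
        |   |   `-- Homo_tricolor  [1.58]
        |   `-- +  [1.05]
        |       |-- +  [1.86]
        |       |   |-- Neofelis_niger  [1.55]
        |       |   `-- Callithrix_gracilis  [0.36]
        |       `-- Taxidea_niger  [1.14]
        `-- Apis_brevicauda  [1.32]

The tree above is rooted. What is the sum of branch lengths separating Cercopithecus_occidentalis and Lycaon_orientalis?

8.83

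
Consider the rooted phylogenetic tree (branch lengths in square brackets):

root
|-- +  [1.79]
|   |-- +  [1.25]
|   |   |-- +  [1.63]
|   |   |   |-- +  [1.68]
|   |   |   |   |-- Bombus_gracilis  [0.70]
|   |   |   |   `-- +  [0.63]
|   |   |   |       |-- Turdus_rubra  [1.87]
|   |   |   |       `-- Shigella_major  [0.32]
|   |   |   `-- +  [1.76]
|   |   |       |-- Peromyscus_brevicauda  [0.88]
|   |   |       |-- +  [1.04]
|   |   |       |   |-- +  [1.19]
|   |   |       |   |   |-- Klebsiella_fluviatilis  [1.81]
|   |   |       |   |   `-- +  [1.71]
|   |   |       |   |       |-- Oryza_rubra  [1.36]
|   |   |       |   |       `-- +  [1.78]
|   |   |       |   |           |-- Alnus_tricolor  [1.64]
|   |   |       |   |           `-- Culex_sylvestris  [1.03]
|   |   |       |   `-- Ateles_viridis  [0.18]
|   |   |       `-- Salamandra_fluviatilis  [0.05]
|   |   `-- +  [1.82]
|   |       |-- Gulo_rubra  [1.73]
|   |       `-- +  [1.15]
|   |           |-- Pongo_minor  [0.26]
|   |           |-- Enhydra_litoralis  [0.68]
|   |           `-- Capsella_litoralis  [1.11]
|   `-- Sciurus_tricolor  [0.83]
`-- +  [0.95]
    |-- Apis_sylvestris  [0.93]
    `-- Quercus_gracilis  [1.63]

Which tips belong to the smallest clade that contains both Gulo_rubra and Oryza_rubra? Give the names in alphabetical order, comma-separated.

Tracing Gulo_rubra: it sits inside (Gulo_rubra,(Pongo_minor,Enhydra_litoralis,Capsella_litoralis)).
Tracing Oryza_rubra: it sits inside (Oryza_rubra,(Alnus_tricolor,Culex_sylvestris)).
The smallest clade enclosing both is (((Bombus_gracilis,(Turdus_rubra,Shigella_major)),(Peromyscus_brevicauda,((Klebsiella_fluviatilis,(Oryza_rubra,(Alnus_tricolor,Culex_sylvestris))),Ateles_viridis),Salamandra_fluviatilis)),(Gulo_rubra,(Pongo_minor,Enhydra_litoralis,Capsella_litoralis))); the answer is its 14 terminal taxa in alphabetical order.

Alnus_tricolor, Ateles_viridis, Bombus_gracilis, Capsella_litoralis, Culex_sylvestris, Enhydra_litoralis, Gulo_rubra, Klebsiella_fluviatilis, Oryza_rubra, Peromyscus_brevicauda, Pongo_minor, Salamandra_fluviatilis, Shigella_major, Turdus_rubra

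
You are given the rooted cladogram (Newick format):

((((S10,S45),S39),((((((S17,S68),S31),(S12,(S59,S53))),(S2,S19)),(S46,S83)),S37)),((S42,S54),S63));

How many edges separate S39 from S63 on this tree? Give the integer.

5

The MRCA of S39 and S63 is the root of the tree.
From S39 up to that node: 3 branches. From S63 up to the same node: 2 branches. Total: 3 + 2 = 5.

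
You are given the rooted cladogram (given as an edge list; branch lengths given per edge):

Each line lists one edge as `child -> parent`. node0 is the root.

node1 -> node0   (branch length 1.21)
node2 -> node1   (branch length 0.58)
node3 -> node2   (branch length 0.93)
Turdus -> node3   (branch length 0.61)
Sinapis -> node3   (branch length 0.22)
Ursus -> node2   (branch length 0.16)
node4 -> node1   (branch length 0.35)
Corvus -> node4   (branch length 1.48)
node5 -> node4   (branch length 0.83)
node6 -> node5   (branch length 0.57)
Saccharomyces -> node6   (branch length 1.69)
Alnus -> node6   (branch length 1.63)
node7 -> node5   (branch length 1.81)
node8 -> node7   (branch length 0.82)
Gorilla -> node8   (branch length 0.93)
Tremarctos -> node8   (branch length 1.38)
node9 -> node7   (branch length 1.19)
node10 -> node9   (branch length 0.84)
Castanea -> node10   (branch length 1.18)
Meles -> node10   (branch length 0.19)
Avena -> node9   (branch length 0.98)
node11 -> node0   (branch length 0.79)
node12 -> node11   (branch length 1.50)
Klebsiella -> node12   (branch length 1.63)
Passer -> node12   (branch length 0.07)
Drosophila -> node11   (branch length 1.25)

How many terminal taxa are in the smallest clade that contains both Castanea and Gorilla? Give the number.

5

The MRCA of Castanea and Gorilla is the node subtending ((Gorilla,Tremarctos),((Castanea,Meles),Avena)).
That clade contains 5 terminal taxa: Avena, Castanea, Gorilla, Meles, Tremarctos.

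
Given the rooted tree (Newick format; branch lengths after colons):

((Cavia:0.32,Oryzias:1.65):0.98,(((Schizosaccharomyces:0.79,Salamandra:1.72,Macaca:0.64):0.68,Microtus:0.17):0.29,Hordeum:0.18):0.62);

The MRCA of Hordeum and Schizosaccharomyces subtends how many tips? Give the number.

The MRCA of Hordeum and Schizosaccharomyces is the node subtending (((Schizosaccharomyces,Salamandra,Macaca),Microtus),Hordeum).
That clade contains 5 terminal taxa: Hordeum, Macaca, Microtus, Salamandra, Schizosaccharomyces.

5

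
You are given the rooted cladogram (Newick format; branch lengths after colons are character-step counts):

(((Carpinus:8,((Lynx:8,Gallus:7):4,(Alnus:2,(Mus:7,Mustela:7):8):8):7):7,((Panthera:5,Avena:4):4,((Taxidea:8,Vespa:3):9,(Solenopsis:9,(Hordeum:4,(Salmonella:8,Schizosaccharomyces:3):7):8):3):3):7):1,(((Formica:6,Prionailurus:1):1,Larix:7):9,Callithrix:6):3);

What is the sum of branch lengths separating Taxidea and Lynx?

The path runs Taxidea → … → MRCA → … → Lynx; the MRCA is the node subtending ((Carpinus,((Lynx,Gallus),(Alnus,(Mus,Mustela)))),((Panthera,Avena),((Taxidea,Vespa),(Solenopsis,(Hordeum,(Salmonella,Schizosaccharomyces)))))).
Branch lengths along that path: 8 + 9 + 3 + 7 + 7 + 7 + 4 + 8 = 53.

53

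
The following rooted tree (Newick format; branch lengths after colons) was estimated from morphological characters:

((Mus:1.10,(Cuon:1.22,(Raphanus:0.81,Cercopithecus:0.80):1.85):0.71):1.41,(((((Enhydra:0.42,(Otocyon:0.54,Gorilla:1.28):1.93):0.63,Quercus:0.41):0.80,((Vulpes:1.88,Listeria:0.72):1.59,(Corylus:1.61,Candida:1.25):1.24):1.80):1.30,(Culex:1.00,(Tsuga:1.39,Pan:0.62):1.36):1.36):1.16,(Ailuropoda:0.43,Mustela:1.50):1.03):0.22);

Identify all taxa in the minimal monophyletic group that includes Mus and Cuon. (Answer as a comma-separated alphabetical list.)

Cercopithecus, Cuon, Mus, Raphanus

Tracing Mus: it sits inside (Mus,(Cuon,(Raphanus,Cercopithecus))).
Tracing Cuon: it sits inside (Cuon,(Raphanus,Cercopithecus)).
The smallest clade enclosing both is (Mus,(Cuon,(Raphanus,Cercopithecus))); the answer is its 4 terminal taxa in alphabetical order.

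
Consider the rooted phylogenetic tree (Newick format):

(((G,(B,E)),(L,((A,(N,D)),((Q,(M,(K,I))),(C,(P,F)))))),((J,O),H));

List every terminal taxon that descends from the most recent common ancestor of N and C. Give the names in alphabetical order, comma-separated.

Tracing N: it sits inside (N,D).
Tracing C: it sits inside (C,(P,F)).
The smallest clade enclosing both is ((A,(N,D)),((Q,(M,(K,I))),(C,(P,F)))); the answer is its 10 terminal taxa in alphabetical order.

A, C, D, F, I, K, M, N, P, Q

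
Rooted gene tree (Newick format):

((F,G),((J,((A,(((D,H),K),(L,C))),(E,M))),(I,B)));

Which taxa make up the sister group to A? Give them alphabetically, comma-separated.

C, D, H, K, L

A attaches to the tree at the node subtending (A,(((D,H),K),(L,C))).
The other lineage descending from that same node — the sister group — is (((D,H),K),(L,C)); its 5 tips in alphabetical order are the answer.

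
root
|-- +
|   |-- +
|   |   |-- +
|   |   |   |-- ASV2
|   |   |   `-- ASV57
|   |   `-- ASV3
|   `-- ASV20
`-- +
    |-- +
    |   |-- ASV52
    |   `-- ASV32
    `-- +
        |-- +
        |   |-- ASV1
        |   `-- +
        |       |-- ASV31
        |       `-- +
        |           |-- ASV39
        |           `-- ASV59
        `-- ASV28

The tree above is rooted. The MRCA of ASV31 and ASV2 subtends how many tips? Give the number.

11

The MRCA of ASV31 and ASV2 is the root, so the clade is the entire tree.
That clade contains 11 terminal taxa: ASV1, ASV2, ASV20, ASV28, ASV3, ASV31, ASV32, ASV39, ASV52, ASV57, ASV59.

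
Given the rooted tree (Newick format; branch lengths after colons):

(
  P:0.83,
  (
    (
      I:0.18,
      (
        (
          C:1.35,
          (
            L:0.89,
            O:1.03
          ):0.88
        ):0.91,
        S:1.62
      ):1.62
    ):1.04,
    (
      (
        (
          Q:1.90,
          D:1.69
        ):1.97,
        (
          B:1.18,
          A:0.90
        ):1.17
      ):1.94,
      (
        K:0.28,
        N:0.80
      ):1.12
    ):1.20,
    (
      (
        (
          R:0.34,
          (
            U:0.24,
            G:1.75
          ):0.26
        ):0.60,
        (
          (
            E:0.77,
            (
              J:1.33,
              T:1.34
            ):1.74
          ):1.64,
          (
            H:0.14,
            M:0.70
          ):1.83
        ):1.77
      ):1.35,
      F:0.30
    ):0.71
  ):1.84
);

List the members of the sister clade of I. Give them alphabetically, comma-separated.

I attaches to the tree at the node subtending (I,((C,(L,O)),S)).
The other lineage descending from that same node — the sister group — is ((C,(L,O)),S); its 4 tips in alphabetical order are the answer.

C, L, O, S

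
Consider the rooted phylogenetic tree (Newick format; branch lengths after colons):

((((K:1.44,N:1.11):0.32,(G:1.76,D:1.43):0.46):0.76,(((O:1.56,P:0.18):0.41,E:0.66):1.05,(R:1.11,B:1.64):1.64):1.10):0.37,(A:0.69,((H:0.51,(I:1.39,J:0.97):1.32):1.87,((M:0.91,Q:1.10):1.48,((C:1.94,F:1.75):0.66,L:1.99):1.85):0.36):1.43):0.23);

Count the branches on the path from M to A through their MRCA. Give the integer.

5

The MRCA of M and A is the node subtending (A,((H,(I,J)),((M,Q),((C,F),L)))).
From M up to that node: 4 branches. From A up to the same node: 1 branch. Total: 4 + 1 = 5.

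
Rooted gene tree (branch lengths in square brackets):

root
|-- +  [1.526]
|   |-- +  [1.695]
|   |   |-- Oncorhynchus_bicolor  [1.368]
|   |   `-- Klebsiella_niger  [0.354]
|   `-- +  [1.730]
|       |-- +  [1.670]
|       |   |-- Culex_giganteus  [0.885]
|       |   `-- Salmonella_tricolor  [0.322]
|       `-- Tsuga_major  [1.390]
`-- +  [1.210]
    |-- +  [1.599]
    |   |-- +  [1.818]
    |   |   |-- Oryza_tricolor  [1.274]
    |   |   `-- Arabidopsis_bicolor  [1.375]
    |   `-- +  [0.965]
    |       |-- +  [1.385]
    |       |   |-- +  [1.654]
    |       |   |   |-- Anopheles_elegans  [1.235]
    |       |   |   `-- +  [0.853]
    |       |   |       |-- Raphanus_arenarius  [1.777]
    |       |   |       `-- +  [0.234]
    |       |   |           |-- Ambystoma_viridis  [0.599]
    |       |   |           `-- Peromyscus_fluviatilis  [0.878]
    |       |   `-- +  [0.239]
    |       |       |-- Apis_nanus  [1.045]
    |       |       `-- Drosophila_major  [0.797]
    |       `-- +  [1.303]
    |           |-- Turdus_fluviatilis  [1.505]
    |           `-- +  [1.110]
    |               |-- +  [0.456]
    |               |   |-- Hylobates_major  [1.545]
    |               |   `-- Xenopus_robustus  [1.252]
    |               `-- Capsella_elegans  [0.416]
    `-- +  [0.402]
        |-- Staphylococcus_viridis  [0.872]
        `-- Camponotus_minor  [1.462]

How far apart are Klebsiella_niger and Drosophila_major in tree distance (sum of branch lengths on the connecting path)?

The path runs Klebsiella_niger → … → MRCA → … → Drosophila_major; the MRCA is the root of the tree.
Branch lengths along that path: 0.354 + 1.695 + 1.526 + 1.210 + 1.599 + 0.965 + 1.385 + 0.239 + 0.797 = 9.770.

9.770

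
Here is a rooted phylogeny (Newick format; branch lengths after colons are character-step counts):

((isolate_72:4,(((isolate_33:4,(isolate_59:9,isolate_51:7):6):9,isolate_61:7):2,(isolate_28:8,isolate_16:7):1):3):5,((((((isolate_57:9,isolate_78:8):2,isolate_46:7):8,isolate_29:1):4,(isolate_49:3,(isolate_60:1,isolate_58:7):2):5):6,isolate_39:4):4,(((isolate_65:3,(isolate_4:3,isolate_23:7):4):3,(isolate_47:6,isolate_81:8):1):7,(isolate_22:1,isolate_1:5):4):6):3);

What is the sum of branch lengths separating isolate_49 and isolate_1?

33

The path runs isolate_49 → … → MRCA → … → isolate_1; the MRCA is the node subtending ((((((isolate_57,isolate_78),isolate_46),isolate_29),(isolate_49,(isolate_60,isolate_58))),isolate_39),(((isolate_65,(isolate_4,isolate_23)),(isolate_47,isolate_81)),(isolate_22,isolate_1))).
Branch lengths along that path: 3 + 5 + 6 + 4 + 6 + 4 + 5 = 33.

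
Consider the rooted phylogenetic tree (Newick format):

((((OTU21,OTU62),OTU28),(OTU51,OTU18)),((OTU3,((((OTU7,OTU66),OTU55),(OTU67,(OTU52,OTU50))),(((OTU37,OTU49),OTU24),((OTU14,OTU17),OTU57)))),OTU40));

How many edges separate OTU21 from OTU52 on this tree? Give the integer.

11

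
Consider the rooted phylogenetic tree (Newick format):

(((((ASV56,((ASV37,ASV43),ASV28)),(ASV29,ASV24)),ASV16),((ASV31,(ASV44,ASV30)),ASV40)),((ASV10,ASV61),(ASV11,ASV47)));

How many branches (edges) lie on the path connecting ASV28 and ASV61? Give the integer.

9

The MRCA of ASV28 and ASV61 is the root of the tree.
From ASV28 up to that node: 6 branches. From ASV61 up to the same node: 3 branches. Total: 6 + 3 = 9.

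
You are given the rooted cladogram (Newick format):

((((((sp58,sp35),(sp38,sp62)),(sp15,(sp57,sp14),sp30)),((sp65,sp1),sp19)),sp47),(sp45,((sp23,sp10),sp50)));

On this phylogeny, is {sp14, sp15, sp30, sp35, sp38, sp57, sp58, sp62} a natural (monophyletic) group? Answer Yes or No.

The most recent common ancestor of these taxa subtends (((sp58,sp35),(sp38,sp62)),(sp15,(sp57,sp14),sp30)).
That clade has exactly 8 tips — every listed taxon and nothing else — so the group is monophyletic.

Yes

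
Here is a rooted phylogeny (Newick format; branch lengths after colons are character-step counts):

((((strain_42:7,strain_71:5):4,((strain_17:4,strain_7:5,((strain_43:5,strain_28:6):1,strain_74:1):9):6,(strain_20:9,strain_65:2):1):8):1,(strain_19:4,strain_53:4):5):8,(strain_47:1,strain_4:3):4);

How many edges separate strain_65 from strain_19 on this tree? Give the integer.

The MRCA of strain_65 and strain_19 is the node subtending (((strain_42,strain_71),((strain_17,strain_7,((strain_43,strain_28),strain_74)),(strain_20,strain_65))),(strain_19,strain_53)).
From strain_65 up to that node: 4 branches. From strain_19 up to the same node: 2 branches. Total: 4 + 2 = 6.

6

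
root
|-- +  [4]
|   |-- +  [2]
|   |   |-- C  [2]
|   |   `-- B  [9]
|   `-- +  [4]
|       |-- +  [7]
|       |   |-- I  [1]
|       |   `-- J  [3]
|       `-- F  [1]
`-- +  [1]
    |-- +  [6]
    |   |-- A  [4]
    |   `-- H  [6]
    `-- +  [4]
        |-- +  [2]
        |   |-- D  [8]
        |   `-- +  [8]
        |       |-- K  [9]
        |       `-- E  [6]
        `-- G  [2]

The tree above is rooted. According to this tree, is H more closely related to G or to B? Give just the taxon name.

G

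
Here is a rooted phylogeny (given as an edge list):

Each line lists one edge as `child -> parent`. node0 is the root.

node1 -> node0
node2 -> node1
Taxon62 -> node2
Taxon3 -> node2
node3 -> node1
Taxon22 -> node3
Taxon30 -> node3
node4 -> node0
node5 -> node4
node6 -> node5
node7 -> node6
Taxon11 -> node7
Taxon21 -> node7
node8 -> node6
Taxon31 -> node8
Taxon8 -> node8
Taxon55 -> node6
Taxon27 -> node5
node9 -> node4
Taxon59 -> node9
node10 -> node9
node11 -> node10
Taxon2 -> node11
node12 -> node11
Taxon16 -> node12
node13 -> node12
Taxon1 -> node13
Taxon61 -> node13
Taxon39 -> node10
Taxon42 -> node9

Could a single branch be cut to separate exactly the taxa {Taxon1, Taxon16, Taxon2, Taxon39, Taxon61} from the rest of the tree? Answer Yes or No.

The most recent common ancestor of these taxa subtends ((Taxon2,(Taxon16,(Taxon1,Taxon61))),Taxon39).
That clade has exactly 5 tips — every listed taxon and nothing else — so the group is monophyletic.

Yes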